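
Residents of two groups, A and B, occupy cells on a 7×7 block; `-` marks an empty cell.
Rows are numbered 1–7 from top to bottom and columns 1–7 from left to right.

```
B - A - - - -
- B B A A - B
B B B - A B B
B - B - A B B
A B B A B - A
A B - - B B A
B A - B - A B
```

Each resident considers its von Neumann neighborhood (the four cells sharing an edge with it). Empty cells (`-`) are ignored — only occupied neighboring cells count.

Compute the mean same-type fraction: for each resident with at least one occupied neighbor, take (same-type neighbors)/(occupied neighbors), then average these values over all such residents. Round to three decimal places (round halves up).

0.542

(1,1)B — no occupied neighbors
(1,3)A 0/1
(2,2)B 2/2
(2,3)B 2/4
(2,4)A 1/2
(2,5)A 2/2
(2,7)B 1/1
(3,1)B 2/2
(3,2)B 3/3
(3,3)B 3/3
(3,5)A 2/3
(3,6)B 2/3
(3,7)B 3/3
(4,1)B 1/2
(4,3)B 2/2
(4,5)A 1/3
(4,6)B 2/3
(4,7)B 2/3
(5,1)A 1/3
(5,2)B 2/3
(5,3)B 2/3
(5,4)A 0/2
(5,5)B 1/3
(5,7)A 1/2
(6,1)A 1/3
(6,2)B 1/3
(6,5)B 2/2
(6,6)B 1/3
(6,7)A 1/3
(7,1)B 0/2
(7,2)A 0/2
(7,4)B — no occupied neighbors
(7,6)A 0/2
(7,7)B 0/2
Sum over 32 residents: 0/1 + 2/2 + 2/4 + 1/2 + 2/2 + 1/1 + 2/2 + 3/3 + 3/3 + 2/3 + 2/3 + 3/3 + 1/2 + 2/2 + 1/3 + 2/3 + 2/3 + 1/3 + 2/3 + 2/3 + 0/2 + 1/3 + 1/2 + 1/3 + 1/3 + 2/2 + 1/3 + 1/3 + 0/2 + 0/2 + 0/2 + 0/2 = 52/3; mean = 52/3 ÷ 32 = 13/24 = 0.541666… → 0.542.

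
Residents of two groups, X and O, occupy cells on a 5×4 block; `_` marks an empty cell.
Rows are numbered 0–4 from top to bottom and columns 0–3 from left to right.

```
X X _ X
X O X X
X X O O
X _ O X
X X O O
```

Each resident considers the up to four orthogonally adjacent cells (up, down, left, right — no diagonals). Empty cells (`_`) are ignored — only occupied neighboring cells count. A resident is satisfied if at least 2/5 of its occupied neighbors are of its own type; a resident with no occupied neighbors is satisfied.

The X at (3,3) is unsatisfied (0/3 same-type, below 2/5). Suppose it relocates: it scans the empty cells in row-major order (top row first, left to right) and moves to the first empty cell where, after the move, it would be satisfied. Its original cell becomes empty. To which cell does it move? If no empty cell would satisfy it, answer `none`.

(0,2)

Vacating (3,3). Empty cells in order:
  (0,2): 3/3 same-type → satisfied — stop here.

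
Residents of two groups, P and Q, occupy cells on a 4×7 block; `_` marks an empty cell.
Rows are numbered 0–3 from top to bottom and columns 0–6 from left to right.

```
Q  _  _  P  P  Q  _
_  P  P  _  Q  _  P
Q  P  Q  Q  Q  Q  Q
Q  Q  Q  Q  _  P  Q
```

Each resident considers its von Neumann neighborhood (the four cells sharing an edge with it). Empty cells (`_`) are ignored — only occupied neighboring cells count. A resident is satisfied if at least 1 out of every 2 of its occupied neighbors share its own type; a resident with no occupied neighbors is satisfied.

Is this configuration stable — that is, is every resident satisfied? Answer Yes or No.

(0,0)Q 0/0 satisfied
(0,3)P 1/1 satisfied
(0,4)P 1/3 not
(0,5)Q 0/1 not
(1,1)P 2/2 satisfied
(1,2)P 1/2 satisfied
(1,4)Q 1/2 satisfied
(1,6)P 0/1 not
(2,0)Q 1/2 satisfied
(2,1)P 1/4 not
(2,2)Q 2/4 satisfied
(2,3)Q 3/3 satisfied
(2,4)Q 3/3 satisfied
(2,5)Q 2/3 satisfied
(2,6)Q 2/3 satisfied
(3,0)Q 2/2 satisfied
(3,1)Q 2/3 satisfied
(3,2)Q 3/3 satisfied
(3,3)Q 2/2 satisfied
(3,5)P 0/2 not
(3,6)Q 1/2 satisfied
For instance (0,4) has only 1/3 same-type neighbors, below 1/2.

No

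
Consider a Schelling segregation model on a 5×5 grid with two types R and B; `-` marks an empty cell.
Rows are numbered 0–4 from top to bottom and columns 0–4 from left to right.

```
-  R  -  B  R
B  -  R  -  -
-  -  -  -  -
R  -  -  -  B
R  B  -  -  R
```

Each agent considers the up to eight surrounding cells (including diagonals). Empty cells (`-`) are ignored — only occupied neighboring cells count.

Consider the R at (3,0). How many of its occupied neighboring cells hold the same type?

Occupied neighbors of (3,0): (4,0)=R, (4,1)=B.
Same type (R): 1 of 2.

1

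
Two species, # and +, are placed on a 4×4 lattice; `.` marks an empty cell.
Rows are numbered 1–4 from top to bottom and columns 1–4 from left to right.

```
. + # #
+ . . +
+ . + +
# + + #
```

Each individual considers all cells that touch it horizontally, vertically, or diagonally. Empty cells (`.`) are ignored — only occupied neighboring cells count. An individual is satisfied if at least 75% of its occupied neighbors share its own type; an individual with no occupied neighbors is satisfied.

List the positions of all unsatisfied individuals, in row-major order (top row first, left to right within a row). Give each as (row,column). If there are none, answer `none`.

(1,2)+ 1/2 not
(1,3)# 1/3 not
(1,4)# 1/2 not
(2,1)+ 2/2 satisfied
(2,4)+ 2/4 not
(3,1)+ 2/3 not
(3,3)+ 4/5 satisfied
(3,4)+ 3/4 satisfied
(4,1)# 0/2 not
(4,2)+ 3/4 satisfied
(4,3)+ 3/4 satisfied
(4,4)# 0/3 not

(1,2), (1,3), (1,4), (2,4), (3,1), (4,1), (4,4)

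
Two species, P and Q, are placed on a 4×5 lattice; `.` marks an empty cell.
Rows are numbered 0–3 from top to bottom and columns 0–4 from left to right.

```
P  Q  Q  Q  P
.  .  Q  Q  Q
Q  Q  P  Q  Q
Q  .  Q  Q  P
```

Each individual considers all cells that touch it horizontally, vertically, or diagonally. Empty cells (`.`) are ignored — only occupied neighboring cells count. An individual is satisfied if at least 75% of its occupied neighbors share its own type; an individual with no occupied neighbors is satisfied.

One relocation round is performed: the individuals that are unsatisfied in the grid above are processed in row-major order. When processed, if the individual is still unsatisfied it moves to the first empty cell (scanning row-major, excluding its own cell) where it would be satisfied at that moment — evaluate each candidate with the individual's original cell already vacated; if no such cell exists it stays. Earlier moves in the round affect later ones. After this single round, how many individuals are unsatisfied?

Initially unsatisfied (in order): (0,0), (0,1), (0,4), (2,2), (3,3), (3,4).
  (0,0): no empty cell satisfies it; stays.
  (0,1) → (3,1).
  (0,4): no empty cell satisfies it; stays.
  (2,2): no empty cell satisfies it; stays.
  (3,3): no empty cell satisfies it; stays.
  (3,4): no empty cell satisfies it; stays.
Resulting grid:
P . Q Q P
. . Q Q Q
Q Q P Q Q
Q Q Q Q P
Unsatisfied now: (0,4), (2,2), (3,3), (3,4).

4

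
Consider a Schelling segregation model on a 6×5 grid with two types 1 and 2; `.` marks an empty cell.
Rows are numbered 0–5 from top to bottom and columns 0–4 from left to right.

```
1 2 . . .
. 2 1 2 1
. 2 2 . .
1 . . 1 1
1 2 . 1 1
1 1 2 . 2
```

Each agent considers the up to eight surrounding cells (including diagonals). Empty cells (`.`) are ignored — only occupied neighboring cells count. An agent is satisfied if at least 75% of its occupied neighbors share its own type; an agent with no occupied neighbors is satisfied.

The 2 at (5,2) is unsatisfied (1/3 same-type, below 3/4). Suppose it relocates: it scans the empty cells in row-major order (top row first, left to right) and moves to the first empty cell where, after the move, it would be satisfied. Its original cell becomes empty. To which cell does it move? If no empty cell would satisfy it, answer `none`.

(0,2)

Vacating (5,2). Empty cells in order:
  (0,2): 3/4 same-type → satisfied — stop here.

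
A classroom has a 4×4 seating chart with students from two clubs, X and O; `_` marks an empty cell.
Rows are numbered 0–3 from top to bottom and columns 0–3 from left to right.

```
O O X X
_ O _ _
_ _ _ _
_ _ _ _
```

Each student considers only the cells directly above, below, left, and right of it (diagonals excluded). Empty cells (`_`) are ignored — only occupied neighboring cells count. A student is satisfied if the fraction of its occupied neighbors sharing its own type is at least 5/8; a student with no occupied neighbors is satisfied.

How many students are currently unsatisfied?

1

Row 0: (0,0)O 1/1 ok · (0,1)O 2/3 ok · (0,2)X 1/2 unhappy · (0,3)X 1/1 ok
Row 1: (1,1)O 1/1 ok
Unsatisfied: (0,2) — 1 in total.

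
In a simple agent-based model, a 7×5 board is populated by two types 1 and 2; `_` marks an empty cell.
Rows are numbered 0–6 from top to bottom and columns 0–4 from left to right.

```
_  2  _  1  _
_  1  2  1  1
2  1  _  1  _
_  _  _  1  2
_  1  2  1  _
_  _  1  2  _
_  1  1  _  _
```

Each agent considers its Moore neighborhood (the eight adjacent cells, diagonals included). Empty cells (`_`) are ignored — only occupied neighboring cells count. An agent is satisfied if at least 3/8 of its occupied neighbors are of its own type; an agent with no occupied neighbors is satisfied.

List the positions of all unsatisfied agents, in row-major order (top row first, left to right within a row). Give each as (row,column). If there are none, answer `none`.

(0,1)2 1/2 ✓
(0,3)1 2/3 ✓
(1,1)1 1/4 ✗
(1,2)2 1/6 ✗
(1,3)1 3/4 ✓
(1,4)1 3/3 ✓
(2,0)2 0/2 ✗
(2,1)1 1/3 ✗
(2,3)1 3/5 ✓
(3,3)1 2/4 ✓
(3,4)2 0/3 ✗
(4,1)1 1/2 ✓
(4,2)2 1/5 ✗
(4,3)1 2/5 ✓
(5,2)1 4/6 ✓
(5,3)2 1/4 ✗
(6,1)1 2/2 ✓
(6,2)1 2/3 ✓

(1,1), (1,2), (2,0), (2,1), (3,4), (4,2), (5,3)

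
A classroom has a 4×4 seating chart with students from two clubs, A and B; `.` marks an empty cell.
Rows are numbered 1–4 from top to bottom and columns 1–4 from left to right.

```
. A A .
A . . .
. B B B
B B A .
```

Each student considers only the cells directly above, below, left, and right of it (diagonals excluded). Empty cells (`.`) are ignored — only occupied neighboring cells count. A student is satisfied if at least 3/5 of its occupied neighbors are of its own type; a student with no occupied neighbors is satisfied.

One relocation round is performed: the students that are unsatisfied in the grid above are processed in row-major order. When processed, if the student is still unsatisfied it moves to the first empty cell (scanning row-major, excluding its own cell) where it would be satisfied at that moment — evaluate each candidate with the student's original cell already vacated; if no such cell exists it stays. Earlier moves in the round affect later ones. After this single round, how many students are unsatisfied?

0

Initially unsatisfied (in order): (4,3).
  (4,3) → (1,1).
Resulting grid:
A A A .
A . . .
. B B B
B B . .
All satisfied now.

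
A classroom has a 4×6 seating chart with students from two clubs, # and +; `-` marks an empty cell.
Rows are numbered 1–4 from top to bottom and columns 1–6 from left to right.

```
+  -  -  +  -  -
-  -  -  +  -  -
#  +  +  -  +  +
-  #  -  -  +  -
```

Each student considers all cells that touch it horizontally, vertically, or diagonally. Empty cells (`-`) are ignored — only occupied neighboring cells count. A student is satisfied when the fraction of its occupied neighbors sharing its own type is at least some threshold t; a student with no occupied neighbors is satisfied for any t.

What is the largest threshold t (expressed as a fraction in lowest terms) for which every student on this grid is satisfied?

1/3

(1,1)+ — no occupied neighbors
(1,4)+ 1/1
(2,4)+ 3/3
(3,1)# 1/2
(3,2)+ 1/3
(3,3)+ 2/3
(3,5)+ 3/3
(3,6)+ 2/2
(4,2)# 1/3
(4,5)+ 2/2
The smallest same-type fraction is 1/3 at (3,2), which reduces to 1/3. Any threshold above that leaves this student unsatisfied.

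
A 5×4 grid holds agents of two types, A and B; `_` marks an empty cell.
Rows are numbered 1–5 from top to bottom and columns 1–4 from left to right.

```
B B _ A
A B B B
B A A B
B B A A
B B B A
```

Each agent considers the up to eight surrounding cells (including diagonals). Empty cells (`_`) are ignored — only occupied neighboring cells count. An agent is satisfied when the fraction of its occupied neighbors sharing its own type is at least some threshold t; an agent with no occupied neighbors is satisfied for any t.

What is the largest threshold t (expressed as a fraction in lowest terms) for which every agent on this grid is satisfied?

0/1

(1,1)B 2/3
(1,2)B 3/4
(1,4)A 0/2
(2,1)A 1/5
(2,2)B 4/7
(2,3)B 4/7
(2,4)B 2/4
(3,1)B 3/5
(3,2)A 3/8
(3,3)A 3/8
(3,4)B 2/5
(4,1)B 4/5
(4,2)B 5/8
(4,3)A 4/8
(4,4)A 3/5
(5,1)B 3/3
(5,2)B 4/5
(5,3)B 2/5
(5,4)A 2/3
The smallest same-type fraction is 0/2 at (1,4), which reduces to 0/1. Any threshold above that leaves this agent unsatisfied.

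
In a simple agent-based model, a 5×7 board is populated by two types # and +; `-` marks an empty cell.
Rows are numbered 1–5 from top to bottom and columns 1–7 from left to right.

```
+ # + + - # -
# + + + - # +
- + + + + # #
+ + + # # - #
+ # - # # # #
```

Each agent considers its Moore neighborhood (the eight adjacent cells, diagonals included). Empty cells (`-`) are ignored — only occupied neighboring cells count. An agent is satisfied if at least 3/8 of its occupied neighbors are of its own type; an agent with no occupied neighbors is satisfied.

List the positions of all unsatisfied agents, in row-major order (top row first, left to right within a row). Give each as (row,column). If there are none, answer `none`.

(1,1)+ 1/3 unhappy
(1,2)# 1/5 unhappy
(1,3)+ 4/5 ok
(1,4)+ 3/3 ok
(1,6)# 1/2 ok
(2,1)# 1/4 unhappy
(2,2)+ 5/7 ok
(2,3)+ 7/8 ok
(2,4)+ 6/6 ok
(2,6)# 3/5 ok
(2,7)+ 0/4 unhappy
(3,2)+ 6/7 ok
(3,3)+ 7/8 ok
(3,4)+ 5/7 ok
(3,5)+ 2/6 unhappy
(3,6)# 4/6 ok
(3,7)# 3/4 ok
(4,1)+ 3/4 ok
(4,2)+ 5/6 ok
(4,3)+ 4/7 ok
(4,4)# 3/7 ok
(4,5)# 5/7 ok
(4,7)# 4/4 ok
(5,1)+ 2/3 ok
(5,2)# 0/4 unhappy
(5,4)# 3/4 ok
(5,5)# 4/4 ok
(5,6)# 4/4 ok
(5,7)# 2/2 ok

(1,1), (1,2), (2,1), (2,7), (3,5), (5,2)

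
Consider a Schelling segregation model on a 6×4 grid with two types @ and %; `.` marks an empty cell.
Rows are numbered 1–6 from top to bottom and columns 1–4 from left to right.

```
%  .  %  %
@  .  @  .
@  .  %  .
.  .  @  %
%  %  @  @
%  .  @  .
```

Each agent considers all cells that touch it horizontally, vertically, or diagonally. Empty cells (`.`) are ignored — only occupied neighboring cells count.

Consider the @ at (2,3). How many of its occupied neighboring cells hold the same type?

0

Occupied neighbors of (2,3): (1,3)=%, (1,4)=%, (3,3)=%.
Same type (@): 0 of 3.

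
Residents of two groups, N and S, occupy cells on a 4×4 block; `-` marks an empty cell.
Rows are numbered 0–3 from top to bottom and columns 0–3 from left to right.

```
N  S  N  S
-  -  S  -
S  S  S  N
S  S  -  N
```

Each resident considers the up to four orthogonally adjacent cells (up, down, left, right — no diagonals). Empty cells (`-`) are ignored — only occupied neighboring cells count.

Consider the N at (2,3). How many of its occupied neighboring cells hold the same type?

1

Occupied neighbors of (2,3): (3,3)=N, (2,2)=S.
Same type (N): 1 of 2.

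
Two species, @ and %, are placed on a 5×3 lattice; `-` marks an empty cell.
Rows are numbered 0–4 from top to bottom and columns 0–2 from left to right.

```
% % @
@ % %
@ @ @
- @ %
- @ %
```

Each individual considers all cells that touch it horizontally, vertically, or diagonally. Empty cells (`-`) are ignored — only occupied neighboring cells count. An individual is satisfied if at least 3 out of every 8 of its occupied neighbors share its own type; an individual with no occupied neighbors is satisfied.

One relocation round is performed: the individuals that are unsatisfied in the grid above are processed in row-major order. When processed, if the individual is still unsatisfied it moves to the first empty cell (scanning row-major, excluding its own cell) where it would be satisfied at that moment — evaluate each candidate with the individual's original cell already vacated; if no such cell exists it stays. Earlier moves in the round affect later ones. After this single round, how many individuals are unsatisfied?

1

Initially unsatisfied (in order): (0,2), (3,2), (4,1), (4,2).
  (0,2) → (3,0).
  (3,2) → (0,2).
  (4,1): now satisfied by earlier moves; stays.
  (4,2): no empty cell satisfies it; stays.
Resulting grid:
% % %
@ % %
@ @ @
@ @ -
- @ %
Unsatisfied now: (4,2).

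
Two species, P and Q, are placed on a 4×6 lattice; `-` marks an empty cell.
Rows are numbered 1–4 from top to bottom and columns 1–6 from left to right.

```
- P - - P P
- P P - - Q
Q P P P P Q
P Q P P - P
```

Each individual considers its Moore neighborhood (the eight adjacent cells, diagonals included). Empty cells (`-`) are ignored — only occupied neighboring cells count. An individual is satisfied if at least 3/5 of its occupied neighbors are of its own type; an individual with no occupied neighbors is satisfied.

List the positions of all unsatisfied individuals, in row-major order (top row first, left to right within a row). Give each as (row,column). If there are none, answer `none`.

Row 1: (1,2)P 2/2 ok · (1,5)P 1/2 unhappy · (1,6)P 1/2 unhappy
Row 2: (2,2)P 4/5 ok · (2,3)P 5/5 ok · (2,6)Q 1/4 unhappy
Row 3: (3,1)Q 1/4 unhappy · (3,2)P 5/7 ok · (3,3)P 6/7 ok · (3,4)P 5/5 ok · (3,5)P 3/5 ok · (3,6)Q 1/3 unhappy
Row 4: (4,1)P 1/3 unhappy · (4,2)Q 1/5 unhappy · (4,3)P 4/5 ok · (4,4)P 4/4 ok · (4,6)P 1/2 unhappy

(1,5), (1,6), (2,6), (3,1), (3,6), (4,1), (4,2), (4,6)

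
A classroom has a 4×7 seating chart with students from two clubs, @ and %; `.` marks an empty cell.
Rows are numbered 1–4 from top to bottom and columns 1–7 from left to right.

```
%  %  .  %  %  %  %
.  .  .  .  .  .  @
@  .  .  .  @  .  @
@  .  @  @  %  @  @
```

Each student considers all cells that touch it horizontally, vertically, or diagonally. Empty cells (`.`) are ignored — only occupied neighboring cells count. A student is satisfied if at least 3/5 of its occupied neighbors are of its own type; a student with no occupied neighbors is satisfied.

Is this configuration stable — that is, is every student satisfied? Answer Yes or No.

No

Row 1: (1,1)% 1/1 ok · (1,2)% 1/1 ok · (1,4)% 1/1 ok · (1,5)% 2/2 ok · (1,6)% 2/3 ok · (1,7)% 1/2 unhappy
Row 2: (2,7)@ 1/3 unhappy
Row 3: (3,1)@ 1/1 ok · (3,5)@ 2/3 ok · (3,7)@ 3/3 ok
Row 4: (4,1)@ 1/1 ok · (4,3)@ 1/1 ok · (4,4)@ 2/3 ok · (4,5)% 0/3 unhappy · (4,6)@ 3/4 ok · (4,7)@ 2/2 ok
For instance (1,7) has only 1/2 same-type neighbors, below 3/5.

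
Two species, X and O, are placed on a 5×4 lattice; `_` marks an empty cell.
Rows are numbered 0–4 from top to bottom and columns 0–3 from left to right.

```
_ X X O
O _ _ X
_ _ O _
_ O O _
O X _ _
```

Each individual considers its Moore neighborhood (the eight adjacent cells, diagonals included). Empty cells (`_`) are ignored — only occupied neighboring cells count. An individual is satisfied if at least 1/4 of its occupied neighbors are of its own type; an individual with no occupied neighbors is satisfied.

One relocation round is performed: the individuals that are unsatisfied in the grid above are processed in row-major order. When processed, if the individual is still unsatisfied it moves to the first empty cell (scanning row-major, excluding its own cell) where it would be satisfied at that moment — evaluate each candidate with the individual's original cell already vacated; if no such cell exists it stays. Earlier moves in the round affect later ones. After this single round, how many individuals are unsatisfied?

0

Initially unsatisfied (in order): (0,3), (1,0), (4,1).
  (0,3) → (0,0).
  (1,0): now satisfied by earlier moves; stays.
  (4,1) → (0,3).
Resulting grid:
O X X X
O _ _ X
_ _ O _
_ O O _
O _ _ _
All satisfied now.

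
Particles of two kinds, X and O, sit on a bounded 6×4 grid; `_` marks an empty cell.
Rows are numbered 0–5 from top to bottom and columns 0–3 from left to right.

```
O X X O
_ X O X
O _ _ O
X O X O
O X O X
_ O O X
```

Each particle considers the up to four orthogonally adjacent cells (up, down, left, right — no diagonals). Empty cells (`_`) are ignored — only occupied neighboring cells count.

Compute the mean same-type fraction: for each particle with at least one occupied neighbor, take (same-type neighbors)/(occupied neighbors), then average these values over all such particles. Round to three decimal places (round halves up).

(0,0)O 0/1
(0,1)X 2/3
(0,2)X 1/3
(0,3)O 0/2
(1,1)X 1/2
(1,2)O 0/3
(1,3)X 0/3
(2,0)O 0/1
(2,3)O 1/2
(3,0)X 0/3
(3,1)O 0/3
(3,2)X 0/3
(3,3)O 1/3
(4,0)O 0/2
(4,1)X 0/4
(4,2)O 1/4
(4,3)X 1/3
(5,1)O 1/2
(5,2)O 2/3
(5,3)X 1/2
Sum over 20 particles: 0/1 + 2/3 + 1/3 + 0/2 + 1/2 + 0/3 + 0/3 + 0/1 + 1/2 + 0/3 + 0/3 + 0/3 + 1/3 + 0/2 + 0/4 + 1/4 + 1/3 + 1/2 + 2/3 + 1/2 = 55/12; mean = 55/12 ÷ 20 = 11/48 = 0.229166… → 0.229.

0.229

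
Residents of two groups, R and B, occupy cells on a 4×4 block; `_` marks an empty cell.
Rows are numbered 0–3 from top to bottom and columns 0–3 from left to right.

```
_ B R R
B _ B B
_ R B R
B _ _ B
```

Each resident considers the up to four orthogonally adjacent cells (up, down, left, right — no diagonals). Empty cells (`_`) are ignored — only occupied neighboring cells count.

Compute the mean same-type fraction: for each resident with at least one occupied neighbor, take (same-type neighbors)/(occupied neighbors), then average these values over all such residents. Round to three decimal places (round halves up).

0.241

Row 0: (0,1)B 0/1 · (0,2)R 1/3 · (0,3)R 1/2
Row 1: (1,0)B — no occupied neighbors · (1,2)B 2/3 · (1,3)B 1/3
Row 2: (2,1)R 0/1 · (2,2)B 1/3 · (2,3)R 0/3
Row 3: (3,0)B — no occupied neighbors · (3,3)B 0/1
Sum over 9 residents: 0/1 + 1/3 + 1/2 + 2/3 + 1/3 + 0/1 + 1/3 + 0/3 + 0/1 = 13/6; mean = 13/6 ÷ 9 = 13/54 = 0.240740… → 0.241.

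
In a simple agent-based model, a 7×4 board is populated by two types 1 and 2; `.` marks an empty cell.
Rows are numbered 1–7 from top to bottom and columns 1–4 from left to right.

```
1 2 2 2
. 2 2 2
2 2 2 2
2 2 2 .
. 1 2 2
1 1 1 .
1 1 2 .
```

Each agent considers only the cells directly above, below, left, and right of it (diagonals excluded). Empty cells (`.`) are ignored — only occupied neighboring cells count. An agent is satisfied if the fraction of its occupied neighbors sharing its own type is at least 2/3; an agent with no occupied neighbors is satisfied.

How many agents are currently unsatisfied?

5

(1,1)1 0/1 unhappy
(1,2)2 2/3 ok
(1,3)2 3/3 ok
(1,4)2 2/2 ok
(2,2)2 3/3 ok
(2,3)2 4/4 ok
(2,4)2 3/3 ok
(3,1)2 2/2 ok
(3,2)2 4/4 ok
(3,3)2 4/4 ok
(3,4)2 2/2 ok
(4,1)2 2/2 ok
(4,2)2 3/4 ok
(4,3)2 3/3 ok
(5,2)1 1/3 unhappy
(5,3)2 2/4 unhappy
(5,4)2 1/1 ok
(6,1)1 2/2 ok
(6,2)1 4/4 ok
(6,3)1 1/3 unhappy
(7,1)1 2/2 ok
(7,2)1 2/3 ok
(7,3)2 0/2 unhappy
Unsatisfied: (1,1), (5,2), (5,3), (6,3), (7,3) — 5 in total.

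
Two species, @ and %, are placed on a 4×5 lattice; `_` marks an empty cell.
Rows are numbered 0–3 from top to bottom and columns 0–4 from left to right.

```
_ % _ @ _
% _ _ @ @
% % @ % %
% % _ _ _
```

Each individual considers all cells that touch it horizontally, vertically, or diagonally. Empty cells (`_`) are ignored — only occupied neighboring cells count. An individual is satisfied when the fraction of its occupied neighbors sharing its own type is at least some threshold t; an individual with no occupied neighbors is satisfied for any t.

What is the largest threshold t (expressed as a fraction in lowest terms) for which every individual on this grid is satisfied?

1/4

(0,1)% 1/1
(0,3)@ 2/2
(1,0)% 3/3
(1,3)@ 3/5
(1,4)@ 2/4
(2,0)% 4/4
(2,1)% 4/5
(2,2)@ 1/4
(2,3)% 1/4
(2,4)% 1/3
(3,0)% 3/3
(3,1)% 3/4
The smallest same-type fraction is 1/4 at (2,2), which reduces to 1/4. Any threshold above that leaves this individual unsatisfied.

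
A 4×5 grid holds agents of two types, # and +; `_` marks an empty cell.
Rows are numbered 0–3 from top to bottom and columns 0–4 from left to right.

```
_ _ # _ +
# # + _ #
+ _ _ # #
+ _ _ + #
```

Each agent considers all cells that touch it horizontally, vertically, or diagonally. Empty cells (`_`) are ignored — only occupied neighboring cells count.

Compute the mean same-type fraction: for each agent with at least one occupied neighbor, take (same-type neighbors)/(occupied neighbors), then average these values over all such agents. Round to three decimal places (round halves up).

0.460

Row 0: (0,2)# 1/2 · (0,4)+ 0/1
Row 1: (1,0)# 1/2 · (1,1)# 2/4 · (1,2)+ 0/3 · (1,4)# 2/3
Row 2: (2,0)+ 1/3 · (2,3)# 3/5 · (2,4)# 3/4
Row 3: (3,0)+ 1/1 · (3,3)+ 0/3 · (3,4)# 2/3
Sum over 12 agents: 1/2 + 0/1 + 1/2 + 2/4 + 0/3 + 2/3 + 1/3 + 3/5 + 3/4 + 1/1 + 0/3 + 2/3 = 331/60; mean = 331/60 ÷ 12 = 331/720 = 0.459722… → 0.460.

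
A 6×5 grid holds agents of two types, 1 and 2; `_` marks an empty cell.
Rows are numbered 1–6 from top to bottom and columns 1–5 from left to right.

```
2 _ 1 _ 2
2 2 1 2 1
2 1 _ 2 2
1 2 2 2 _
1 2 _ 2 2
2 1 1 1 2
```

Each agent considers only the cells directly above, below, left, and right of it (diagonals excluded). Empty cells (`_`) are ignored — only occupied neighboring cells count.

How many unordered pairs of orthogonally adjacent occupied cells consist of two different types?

16

Scan each occupied cell's neighbors to the right and below so each pair is counted once.
From row 1: 1 unlike of 3 pairs (running 1/3).
From row 2: 5 unlike of 8 pairs (running 6/11).
From row 3: 3 unlike of 5 pairs (running 9/16).
From row 4: 1 unlike of 6 pairs (running 10/22).
From row 5: 4 unlike of 6 pairs (running 14/28).
From row 6: 2 unlike of 4 pairs (running 16/32).
Total adjacent occupied pairs: 32; unlike-type pairs: 16.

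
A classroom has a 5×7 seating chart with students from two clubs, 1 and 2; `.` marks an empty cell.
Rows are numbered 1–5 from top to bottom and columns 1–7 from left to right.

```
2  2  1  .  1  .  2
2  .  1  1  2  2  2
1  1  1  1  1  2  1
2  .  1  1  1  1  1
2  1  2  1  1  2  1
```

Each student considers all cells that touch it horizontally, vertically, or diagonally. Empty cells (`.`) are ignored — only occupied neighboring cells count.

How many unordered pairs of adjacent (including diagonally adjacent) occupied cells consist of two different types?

30

Scan each occupied cell's neighbors to the right and below (and the two forward diagonals) so each pair is counted once.
Row 1: 2(1,1)–2(1,2)= 2(1,1)–2(2,1)= 2(1,2)–1(1,3)≠ 2(1,2)–1(2,3)≠ 2(1,2)–2(2,1)= 1(1,3)–1(2,3)= 1(1,3)–1(2,4)= 1(1,5)–2(2,5)≠ 1(1,5)–2(2,6)≠ 1(1,5)–1(2,4)= 2(1,7)–2(2,7)= 2(1,7)–2(2,6)=  → 4/12 unlike.
Row 2: 2(2,1)–1(3,1)≠ 2(2,1)–1(3,2)≠ 1(2,3)–1(2,4)= 1(2,3)–1(3,3)= 1(2,3)–1(3,4)= 1(2,3)–1(3,2)= 1(2,4)–2(2,5)≠ 1(2,4)–1(3,4)= 1(2,4)–1(3,5)= 1(2,4)–1(3,3)= 2(2,5)–2(2,6)= 2(2,5)–1(3,5)≠ 2(2,5)–2(3,6)= 2(2,5)–1(3,4)≠ 2(2,6)–2(2,7)= 2(2,6)–2(3,6)= 2(2,6)–1(3,7)≠ 2(2,6)–1(3,5)≠ 2(2,7)–1(3,7)≠ 2(2,7)–2(3,6)=  → 8/20 unlike.
Row 3: 1(3,1)–1(3,2)= 1(3,1)–2(4,1)≠ 1(3,2)–1(3,3)= 1(3,2)–1(4,3)= 1(3,2)–2(4,1)≠ 1(3,3)–1(3,4)= 1(3,3)–1(4,3)= 1(3,3)–1(4,4)= 1(3,4)–1(3,5)= 1(3,4)–1(4,4)= 1(3,4)–1(4,5)= 1(3,4)–1(4,3)= 1(3,5)–2(3,6)≠ 1(3,5)–1(4,5)= 1(3,5)–1(4,6)= 1(3,5)–1(4,4)= 2(3,6)–1(3,7)≠ 2(3,6)–1(4,6)≠ 2(3,6)–1(4,7)≠ 2(3,6)–1(4,5)≠ 1(3,7)–1(4,7)= 1(3,7)–1(4,6)=  → 7/22 unlike.
Row 4: 2(4,1)–2(5,1)= 2(4,1)–1(5,2)≠ 1(4,3)–1(4,4)= 1(4,3)–2(5,3)≠ 1(4,3)–1(5,4)= 1(4,3)–1(5,2)= 1(4,4)–1(4,5)= 1(4,4)–1(5,4)= 1(4,4)–1(5,5)= 1(4,4)–2(5,3)≠ 1(4,5)–1(4,6)= 1(4,5)–1(5,5)= 1(4,5)–2(5,6)≠ 1(4,5)–1(5,4)= 1(4,6)–1(4,7)= 1(4,6)–2(5,6)≠ 1(4,6)–1(5,7)= 1(4,6)–1(5,5)= 1(4,7)–1(5,7)= 1(4,7)–2(5,6)≠  → 6/20 unlike.
Row 5: 2(5,1)–1(5,2)≠ 1(5,2)–2(5,3)≠ 2(5,3)–1(5,4)≠ 1(5,4)–1(5,5)= 1(5,5)–2(5,6)≠ 2(5,6)–1(5,7)≠  → 5/6 unlike.
Total adjacent occupied pairs: 80; unlike-type pairs: 30.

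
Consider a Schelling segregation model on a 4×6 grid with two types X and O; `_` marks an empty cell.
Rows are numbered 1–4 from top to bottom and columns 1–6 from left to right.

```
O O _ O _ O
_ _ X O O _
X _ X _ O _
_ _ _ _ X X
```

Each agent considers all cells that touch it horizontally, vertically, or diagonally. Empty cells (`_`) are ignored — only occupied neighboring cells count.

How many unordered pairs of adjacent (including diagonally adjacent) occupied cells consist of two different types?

6

Scan each occupied cell's neighbors to the right and below (and the two forward diagonals) so each pair is counted once.
Row 1: O(1,1)–O(1,2)= O(1,2)–X(2,3)≠ O(1,4)–O(2,4)= O(1,4)–O(2,5)= O(1,4)–X(2,3)≠ O(1,6)–O(2,5)=  → 2/6 unlike.
Row 2: X(2,3)–O(2,4)≠ X(2,3)–X(3,3)= O(2,4)–O(2,5)= O(2,4)–O(3,5)= O(2,4)–X(3,3)≠ O(2,5)–O(3,5)=  → 2/6 unlike.
Row 3: O(3,5)–X(4,5)≠ O(3,5)–X(4,6)≠  → 2/2 unlike.
Row 4: X(4,5)–X(4,6)=  → 0/1 unlike.
Total adjacent occupied pairs: 15; unlike-type pairs: 6.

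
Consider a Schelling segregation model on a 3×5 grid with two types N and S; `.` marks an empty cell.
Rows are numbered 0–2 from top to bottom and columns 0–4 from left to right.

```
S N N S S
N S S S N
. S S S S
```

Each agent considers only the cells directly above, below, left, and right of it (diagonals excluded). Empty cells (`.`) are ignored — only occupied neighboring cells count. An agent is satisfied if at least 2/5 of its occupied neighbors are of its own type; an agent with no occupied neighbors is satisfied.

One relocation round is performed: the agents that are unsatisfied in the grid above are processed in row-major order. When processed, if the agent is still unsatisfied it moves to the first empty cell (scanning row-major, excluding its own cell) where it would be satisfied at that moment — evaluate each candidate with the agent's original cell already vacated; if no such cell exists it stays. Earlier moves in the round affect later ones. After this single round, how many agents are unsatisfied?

2

Initially unsatisfied (in order): (0,0), (0,1), (0,2), (1,0), (1,4).
  (0,0) → (2,0).
  (0,1): now satisfied by earlier moves; stays.
  (0,2) → (0,0).
  (1,0): no empty cell satisfies it; stays.
  (1,4): no empty cell satisfies it; stays.
Resulting grid:
N N . S S
N S S S N
S S S S S
Unsatisfied now: (1,0), (1,4).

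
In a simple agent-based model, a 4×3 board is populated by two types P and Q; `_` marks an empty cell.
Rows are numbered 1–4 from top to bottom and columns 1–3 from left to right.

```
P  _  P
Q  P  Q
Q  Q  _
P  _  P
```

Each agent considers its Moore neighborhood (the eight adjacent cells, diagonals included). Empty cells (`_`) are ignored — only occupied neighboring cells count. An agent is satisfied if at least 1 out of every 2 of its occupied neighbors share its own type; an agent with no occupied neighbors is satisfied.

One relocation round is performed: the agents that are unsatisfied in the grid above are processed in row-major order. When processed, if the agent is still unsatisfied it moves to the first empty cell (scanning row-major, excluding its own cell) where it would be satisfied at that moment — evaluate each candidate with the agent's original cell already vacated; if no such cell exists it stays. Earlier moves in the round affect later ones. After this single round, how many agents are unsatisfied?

3

Initially unsatisfied (in order): (2,2), (2,3), (4,1), (4,3).
  (2,2) → (1,2).
  (2,3) → (2,2).
  (4,1) → (2,3).
  (4,3): no empty cell satisfies it; stays.
Resulting grid:
P P P
Q Q P
Q Q _
_ _ P
Unsatisfied now: (1,1), (2,2), (4,3).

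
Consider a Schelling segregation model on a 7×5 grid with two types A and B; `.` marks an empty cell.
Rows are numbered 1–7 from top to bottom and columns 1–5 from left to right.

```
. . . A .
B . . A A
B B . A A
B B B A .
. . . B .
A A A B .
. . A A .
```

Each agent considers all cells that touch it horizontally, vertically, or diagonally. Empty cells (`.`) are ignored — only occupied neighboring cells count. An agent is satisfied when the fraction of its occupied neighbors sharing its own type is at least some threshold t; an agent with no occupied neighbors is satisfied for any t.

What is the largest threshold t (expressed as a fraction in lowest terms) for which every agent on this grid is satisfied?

1/4

(1,4)A 2/2
(2,1)B 2/2
(2,4)A 4/4
(2,5)A 4/4
(3,1)B 4/4
(3,2)B 5/5
(3,4)A 4/5
(3,5)A 4/4
(4,1)B 3/3
(4,2)B 4/4
(4,3)B 3/5
(4,4)A 2/4
(5,4)B 2/4
(6,1)A 1/1
(6,2)A 3/3
(6,3)A 3/5
(6,4)B 1/4
(7,3)A 3/4
(7,4)A 2/3
The smallest same-type fraction is 1/4 at (6,4), which reduces to 1/4. Any threshold above that leaves this agent unsatisfied.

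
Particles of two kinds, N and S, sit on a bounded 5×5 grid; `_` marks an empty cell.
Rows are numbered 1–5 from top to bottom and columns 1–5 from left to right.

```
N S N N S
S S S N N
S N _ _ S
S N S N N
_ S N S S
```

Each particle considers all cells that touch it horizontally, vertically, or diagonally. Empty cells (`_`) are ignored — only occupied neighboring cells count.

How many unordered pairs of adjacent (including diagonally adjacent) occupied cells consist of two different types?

Scan each occupied cell's neighbors to the right and below (and the two forward diagonals) so each pair is counted once.
Row 1: N(1,1)–S(1,2)≠ N(1,1)–S(2,1)≠ N(1,1)–S(2,2)≠ S(1,2)–N(1,3)≠ S(1,2)–S(2,2)= S(1,2)–S(2,3)= S(1,2)–S(2,1)= N(1,3)–N(1,4)= N(1,3)–S(2,3)≠ N(1,3)–N(2,4)= N(1,3)–S(2,2)≠ N(1,4)–S(1,5)≠ N(1,4)–N(2,4)= N(1,4)–N(2,5)= N(1,4)–S(2,3)≠ S(1,5)–N(2,5)≠ S(1,5)–N(2,4)≠  → 10/17 unlike.
Row 2: S(2,1)–S(2,2)= S(2,1)–S(3,1)= S(2,1)–N(3,2)≠ S(2,2)–S(2,3)= S(2,2)–N(3,2)≠ S(2,2)–S(3,1)= S(2,3)–N(2,4)≠ S(2,3)–N(3,2)≠ N(2,4)–N(2,5)= N(2,4)–S(3,5)≠ N(2,5)–S(3,5)≠  → 6/11 unlike.
Row 3: S(3,1)–N(3,2)≠ S(3,1)–S(4,1)= S(3,1)–N(4,2)≠ N(3,2)–N(4,2)= N(3,2)–S(4,3)≠ N(3,2)–S(4,1)≠ S(3,5)–N(4,5)≠ S(3,5)–N(4,4)≠  → 6/8 unlike.
Row 4: S(4,1)–N(4,2)≠ S(4,1)–S(5,2)= N(4,2)–S(4,3)≠ N(4,2)–S(5,2)≠ N(4,2)–N(5,3)= S(4,3)–N(4,4)≠ S(4,3)–N(5,3)≠ S(4,3)–S(5,4)= S(4,3)–S(5,2)= N(4,4)–N(4,5)= N(4,4)–S(5,4)≠ N(4,4)–S(5,5)≠ N(4,4)–N(5,3)= N(4,5)–S(5,5)≠ N(4,5)–S(5,4)≠  → 9/15 unlike.
Row 5: S(5,2)–N(5,3)≠ N(5,3)–S(5,4)≠ S(5,4)–S(5,5)=  → 2/3 unlike.
Total adjacent occupied pairs: 54; unlike-type pairs: 33.

33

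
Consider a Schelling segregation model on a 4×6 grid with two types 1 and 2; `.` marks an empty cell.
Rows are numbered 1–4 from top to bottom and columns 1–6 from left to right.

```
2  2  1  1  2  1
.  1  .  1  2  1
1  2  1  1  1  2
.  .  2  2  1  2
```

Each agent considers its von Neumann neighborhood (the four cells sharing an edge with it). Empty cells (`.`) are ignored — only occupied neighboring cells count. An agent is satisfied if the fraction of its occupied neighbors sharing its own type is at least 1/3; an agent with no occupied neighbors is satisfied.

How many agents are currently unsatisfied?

(1,1)2 1/1 ok
(1,2)2 1/3 ok
(1,3)1 1/2 ok
(1,4)1 2/3 ok
(1,5)2 1/3 ok
(1,6)1 1/2 ok
(2,2)1 0/2 unhappy
(2,4)1 2/3 ok
(2,5)2 1/4 unhappy
(2,6)1 1/3 ok
(3,1)1 0/1 unhappy
(3,2)2 0/3 unhappy
(3,3)1 1/3 ok
(3,4)1 3/4 ok
(3,5)1 2/4 ok
(3,6)2 1/3 ok
(4,3)2 1/2 ok
(4,4)2 1/3 ok
(4,5)1 1/3 ok
(4,6)2 1/2 ok
Unsatisfied: (2,2), (2,5), (3,1), (3,2) — 4 in total.

4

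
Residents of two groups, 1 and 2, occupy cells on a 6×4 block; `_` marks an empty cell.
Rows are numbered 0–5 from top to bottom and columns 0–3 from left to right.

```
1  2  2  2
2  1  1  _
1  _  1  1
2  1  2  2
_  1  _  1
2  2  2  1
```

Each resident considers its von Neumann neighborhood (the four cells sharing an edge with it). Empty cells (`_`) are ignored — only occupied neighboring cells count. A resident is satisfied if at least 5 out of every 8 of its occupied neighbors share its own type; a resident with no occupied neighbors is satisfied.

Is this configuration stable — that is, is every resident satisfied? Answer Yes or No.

(0,0)1 0/2 ✗
(0,1)2 1/3 ✗
(0,2)2 2/3 ✓
(0,3)2 1/1 ✓
(1,0)2 0/3 ✗
(1,1)1 1/3 ✗
(1,2)1 2/3 ✓
(2,0)1 0/2 ✗
(2,2)1 2/3 ✓
(2,3)1 1/2 ✗
(3,0)2 0/2 ✗
(3,1)1 1/3 ✗
(3,2)2 1/3 ✗
(3,3)2 1/3 ✗
(4,1)1 1/2 ✗
(4,3)1 1/2 ✗
(5,0)2 1/1 ✓
(5,1)2 2/3 ✓
(5,2)2 1/2 ✗
(5,3)1 1/2 ✗
For instance (0,0) has only 0/2 same-type neighbors, below 5/8.

No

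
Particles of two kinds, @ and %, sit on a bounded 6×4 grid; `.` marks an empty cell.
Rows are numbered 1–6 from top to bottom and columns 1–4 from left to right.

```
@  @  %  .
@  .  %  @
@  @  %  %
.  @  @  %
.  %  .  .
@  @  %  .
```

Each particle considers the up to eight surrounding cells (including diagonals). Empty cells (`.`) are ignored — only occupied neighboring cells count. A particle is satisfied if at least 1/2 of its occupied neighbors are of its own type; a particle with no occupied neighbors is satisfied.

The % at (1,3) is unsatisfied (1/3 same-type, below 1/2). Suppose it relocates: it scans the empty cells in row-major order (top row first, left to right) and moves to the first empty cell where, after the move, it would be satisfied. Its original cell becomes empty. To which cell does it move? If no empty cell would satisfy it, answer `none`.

(1,4)

Vacating (1,3). Empty cells in order:
  (1,4): 1/2 same-type → satisfied — stop here.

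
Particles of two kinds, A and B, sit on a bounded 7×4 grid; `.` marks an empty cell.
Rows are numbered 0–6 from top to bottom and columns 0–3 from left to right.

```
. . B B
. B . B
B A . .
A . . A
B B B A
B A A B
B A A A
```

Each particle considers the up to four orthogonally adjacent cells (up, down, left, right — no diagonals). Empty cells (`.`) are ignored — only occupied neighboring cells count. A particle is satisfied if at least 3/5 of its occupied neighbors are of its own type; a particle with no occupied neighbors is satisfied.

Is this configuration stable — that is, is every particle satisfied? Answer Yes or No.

No

Row 0: (0,2)B 1/1 satisfied · (0,3)B 2/2 satisfied
Row 1: (1,1)B 0/1 not · (1,3)B 1/1 satisfied
Row 2: (2,0)B 0/2 not · (2,1)A 0/2 not
Row 3: (3,0)A 0/2 not · (3,3)A 1/1 satisfied
Row 4: (4,0)B 2/3 satisfied · (4,1)B 2/3 satisfied · (4,2)B 1/3 not · (4,3)A 1/3 not
Row 5: (5,0)B 2/3 satisfied · (5,1)A 2/4 not · (5,2)A 2/4 not · (5,3)B 0/3 not
Row 6: (6,0)B 1/2 not · (6,1)A 2/3 satisfied · (6,2)A 3/3 satisfied · (6,3)A 1/2 not
For instance (1,1) has only 0/1 same-type neighbors, below 3/5.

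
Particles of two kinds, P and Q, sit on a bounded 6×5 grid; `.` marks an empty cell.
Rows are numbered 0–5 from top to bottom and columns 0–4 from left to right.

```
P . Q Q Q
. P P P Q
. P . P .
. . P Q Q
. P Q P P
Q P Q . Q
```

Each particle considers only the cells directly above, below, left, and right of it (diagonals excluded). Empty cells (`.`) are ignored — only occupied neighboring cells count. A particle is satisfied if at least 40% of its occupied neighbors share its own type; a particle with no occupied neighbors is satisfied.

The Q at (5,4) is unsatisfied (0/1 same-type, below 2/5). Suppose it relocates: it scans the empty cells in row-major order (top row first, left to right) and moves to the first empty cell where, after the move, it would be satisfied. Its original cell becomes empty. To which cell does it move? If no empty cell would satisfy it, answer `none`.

(2,4)

Vacating (5,4). Empty cells in order:
  (0,1): 1/3 same-type → still unsatisfied.
  (1,0): 0/2 same-type → still unsatisfied.
  (2,0): 0/1 same-type → still unsatisfied.
  (2,2): 0/4 same-type → still unsatisfied.
  (2,4): 2/3 same-type → satisfied — stop here.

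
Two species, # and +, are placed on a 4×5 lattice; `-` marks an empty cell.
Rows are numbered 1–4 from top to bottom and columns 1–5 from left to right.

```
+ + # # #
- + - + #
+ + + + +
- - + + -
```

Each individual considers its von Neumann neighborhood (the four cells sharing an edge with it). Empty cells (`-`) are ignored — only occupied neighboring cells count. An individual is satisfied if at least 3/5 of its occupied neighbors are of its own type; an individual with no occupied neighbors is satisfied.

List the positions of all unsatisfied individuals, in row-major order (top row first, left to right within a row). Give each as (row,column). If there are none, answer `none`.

(1,3), (2,4), (2,5), (3,5)

(1,1)+ 1/1 ✓
(1,2)+ 2/3 ✓
(1,3)# 1/2 ✗
(1,4)# 2/3 ✓
(1,5)# 2/2 ✓
(2,2)+ 2/2 ✓
(2,4)+ 1/3 ✗
(2,5)# 1/3 ✗
(3,1)+ 1/1 ✓
(3,2)+ 3/3 ✓
(3,3)+ 3/3 ✓
(3,4)+ 4/4 ✓
(3,5)+ 1/2 ✗
(4,3)+ 2/2 ✓
(4,4)+ 2/2 ✓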